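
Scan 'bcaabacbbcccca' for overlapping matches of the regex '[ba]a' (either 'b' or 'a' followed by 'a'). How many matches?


Pattern: [ba]a means either 'b' or 'a' followed by 'a'.
Scanning 'bcaabacbbcccca' position-by-position:
  Pos 0: window 'bc' -> no
  Pos 1: window 'ca' -> no
  Pos 2: window 'aa' -> MATCH
  Pos 3: window 'ab' -> no
  Pos 4: window 'ba' -> MATCH
  Pos 5: window 'ac' -> no
  Pos 6: window 'cb' -> no
  Pos 7: window 'bb' -> no
  Pos 8: window 'bc' -> no
  Pos 9: window 'cc' -> no
  Pos 10: window 'cc' -> no
  Pos 11: window 'cc' -> no
  Pos 12: window 'ca' -> no
  Pos 13: window 'a' -> no
Total matches: 2

2


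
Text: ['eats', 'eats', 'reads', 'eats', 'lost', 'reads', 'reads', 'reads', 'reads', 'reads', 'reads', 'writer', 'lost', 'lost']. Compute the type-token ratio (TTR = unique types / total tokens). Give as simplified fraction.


Tokens: 14
Unique types: ('eats', 'lost', 'reads', 'writer') = 4
TTR = 4/14
Simplify: divide both by 2 -> 2/7
TTR = 2/7

2/7


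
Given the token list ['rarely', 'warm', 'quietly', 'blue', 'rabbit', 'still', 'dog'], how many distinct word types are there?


Listing all tokens and tracking unique types:
  Token 1: 'rarely' -> NEW (unique so far: 1)
  Token 2: 'warm' -> NEW (unique so far: 2)
  Token 3: 'quietly' -> NEW (unique so far: 3)
  Token 4: 'blue' -> NEW (unique so far: 4)
  Token 5: 'rabbit' -> NEW (unique so far: 5)
  Token 6: 'still' -> NEW (unique so far: 6)
  Token 7: 'dog' -> NEW (unique so far: 7)
Unique types: ('blue', 'dog', 'quietly', 'rabbit', 'rarely', 'still', 'warm')
Vocabulary size: 7

7


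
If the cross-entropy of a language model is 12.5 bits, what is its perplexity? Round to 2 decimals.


Perplexity formula: PP = 2^H
H = 12.5
PP = 2^12.5
Decompose: 2^12.5 = 2^12 * 2^0.5 = 2^12 * sqrt(2)
2^12 = 4096, sqrt(2) ~ 1.4142136
PP ~ 4096 * 1.4142136 = 5792.6189056
Rounded to 2 decimals: 5792.62

5792.62


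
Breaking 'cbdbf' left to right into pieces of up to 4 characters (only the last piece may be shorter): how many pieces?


'cbdbf' has 5 characters.
Chunking with max size 4:
  Chunk 1: 'cbdb' (positions 0-3)
  Chunk 2: 'f' (positions 4-4)
Total chunks: ceil(5 / 4) = 2

2


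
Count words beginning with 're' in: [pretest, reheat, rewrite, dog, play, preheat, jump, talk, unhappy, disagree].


Checking each word for prefix 're':
  'pretest' -> no (count: 0)
  'reheat' -> YES, starts with 're' (count: 1)
  'rewrite' -> YES, starts with 're' (count: 2)
  'dog' -> no (count: 2)
  'play' -> no (count: 2)
  'preheat' -> no (count: 2)
  'jump' -> no (count: 2)
  'talk' -> no (count: 2)
  'unhappy' -> no (count: 2)
  'disagree' -> no (count: 2)
Total with prefix 're': 2

2


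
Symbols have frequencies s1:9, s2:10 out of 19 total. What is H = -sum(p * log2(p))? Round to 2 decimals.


Computing entropy H = -sum(p_i * log2(p_i)):
  s1: p = 9/19 = 0.4737, -p*log2(p) = 0.5106
  s2: p = 10/19 = 0.5263, -p*log2(p) = 0.4874
H = sum of terms = 0.9980
Rounded to 2 decimals: 1.00

1.00


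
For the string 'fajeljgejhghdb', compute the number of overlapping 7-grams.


String 'fajeljgejhghdb' has length L = 14.
Number of overlapping n-grams = L - n + 1
Substituting: 14 - 7 + 1 = 8

8


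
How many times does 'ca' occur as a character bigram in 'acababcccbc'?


Scanning 'acababcccbc' for bigram 'ca':
  Position 0: 'ac' -> no
  Position 1: 'ca' -> MATCH
  Position 2: 'ab' -> no
  Position 3: 'ba' -> no
  Position 4: 'ab' -> no
  Position 5: 'bc' -> no
  Position 6: 'cc' -> no
  Position 7: 'cc' -> no
  Position 8: 'cb' -> no
  Position 9: 'bc' -> no
Total matches: 1

1


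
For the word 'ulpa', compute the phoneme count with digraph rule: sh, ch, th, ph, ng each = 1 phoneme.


Parsing 'ulpa' greedily, digraphs first:
  'u' -> vowel phoneme (phonemes so far: 1)
  'l' -> consonant phoneme (phonemes so far: 2)
  'p' -> consonant phoneme (phonemes so far: 3)
  'a' -> vowel phoneme (phonemes so far: 4)
Total phonemes: 4

4


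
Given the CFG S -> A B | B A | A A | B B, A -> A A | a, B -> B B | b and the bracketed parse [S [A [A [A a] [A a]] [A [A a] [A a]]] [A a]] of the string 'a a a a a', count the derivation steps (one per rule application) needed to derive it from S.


Every bracketed nonterminal node [X ...] in the tree is produced by exactly one rule application.
Reading the tree off as a leftmost derivation:
  Step 1: S  =>  A A   (applied S -> A A)
  Step 2: A A  =>  A A A   (applied A -> A A)
  Step 3: A A A  =>  A A A A   (applied A -> A A)
  Step 4: A A A A  =>  a A A A   (applied A -> a)
  Step 5: a A A A  =>  a a A A   (applied A -> a)
  Step 6: a a A A  =>  a a A A A   (applied A -> A A)
  Step 7: a a A A A  =>  a a a A A   (applied A -> a)
  Step 8: a a a A A  =>  a a a a A   (applied A -> a)
  Step 9: a a a a A  =>  a a a a a   (applied A -> a)
Final yield: a a a a a
Total rewrite steps: 9

9


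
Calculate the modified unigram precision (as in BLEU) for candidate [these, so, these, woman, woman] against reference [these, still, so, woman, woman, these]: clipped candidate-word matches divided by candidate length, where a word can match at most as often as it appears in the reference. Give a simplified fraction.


Reference word counts: {'so': 1, 'still': 1, 'these': 2, 'woman': 2}
Checking each candidate word (with clipping):
  'these' -> in reference (ref count 2, used 1/2) -> match (matches: 1)
  'so' -> in reference (ref count 1, used 1/1) -> match (matches: 2)
  'these' -> in reference (ref count 2, used 2/2) -> match (matches: 3)
  'woman' -> in reference (ref count 2, used 1/2) -> match (matches: 4)
  'woman' -> in reference (ref count 2, used 2/2) -> match (matches: 5)
Clipped matches: 5, Candidate length: 5
Precision = 5/5 = 1

1


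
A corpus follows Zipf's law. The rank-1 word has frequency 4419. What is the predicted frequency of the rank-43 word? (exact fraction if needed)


Zipf's law: freq(rank) = f1 / rank
f1 = 4419, rank = 43
freq = 4419 / 43
GCD(4419, 43) = 1
Simplified: 4419/43

4419/43


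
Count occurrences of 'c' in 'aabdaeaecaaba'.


Scanning 'aabdaeaecaaba' for 'c':
  Position 8: 'c' -> MATCH (count: 1)
Total occurrences of 'c': 1

1


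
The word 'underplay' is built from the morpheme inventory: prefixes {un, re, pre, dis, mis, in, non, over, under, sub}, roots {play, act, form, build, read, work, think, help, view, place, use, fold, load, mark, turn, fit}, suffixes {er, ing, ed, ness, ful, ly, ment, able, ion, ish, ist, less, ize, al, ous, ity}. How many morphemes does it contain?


Segmenting 'underplay' against the inventory:
  'under' -> prefix (morpheme 1)
  'play' -> root (morpheme 2)
Total morphemes: 2

2


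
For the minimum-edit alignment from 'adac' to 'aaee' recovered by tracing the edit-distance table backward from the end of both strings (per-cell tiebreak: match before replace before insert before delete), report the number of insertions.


Edit distance = 3. Backtracking from cell (4, 4) with preference match > replace > insert > delete,
then listing the resulting alignment 'adac' -> 'aaee' left to right:
  Step 1: keep 'a'
  Step 2: replace d->a
  Step 3: replace a->e
  Step 4: replace c->e
Total insertions: 0

0


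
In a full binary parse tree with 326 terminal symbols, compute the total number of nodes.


Leaf nodes (terminals): 326
Internal nodes = n - 1 = 326 - 1 = 325
Total = leaves + internal = 326 + 325 = 651

651


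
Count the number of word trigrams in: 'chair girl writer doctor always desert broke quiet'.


Word trigrams from [8] words:
  Trigram 1: (chair girl writer)
  Trigram 2: (girl writer doctor)
  Trigram 3: (writer doctor always)
  Trigram 4: (doctor always desert)
  Trigram 5: (always desert broke)
  Trigram 6: (desert broke quiet)
Total word trigrams: 8 - 2 = 6

6


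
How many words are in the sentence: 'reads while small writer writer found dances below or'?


Counting words by splitting on spaces:
  Word 1: 'reads'
  Word 2: 'while'
  Word 3: 'small'
  Word 4: 'writer'
  Word 5: 'writer'
  Word 6: 'found'
  Word 7: 'dances'
  Word 8: 'below'
  Word 9: 'or'
Total words: 9

9


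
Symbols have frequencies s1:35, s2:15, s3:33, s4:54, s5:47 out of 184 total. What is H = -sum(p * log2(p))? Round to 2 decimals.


Computing entropy H = -sum(p_i * log2(p_i)):
  s1: p = 35/184 = 0.1902, -p*log2(p) = 0.4554
  s2: p = 15/184 = 0.0815, -p*log2(p) = 0.2948
  s3: p = 33/184 = 0.1793, -p*log2(p) = 0.4446
  s4: p = 54/184 = 0.2935, -p*log2(p) = 0.5191
  s5: p = 47/184 = 0.2554, -p*log2(p) = 0.5029
H = sum of terms = 2.2168
Rounded to 2 decimals: 2.22

2.22


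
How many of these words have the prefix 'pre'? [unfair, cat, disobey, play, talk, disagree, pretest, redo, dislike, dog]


Checking each word for prefix 'pre':
  'unfair' -> no (count: 0)
  'cat' -> no (count: 0)
  'disobey' -> no (count: 0)
  'play' -> no (count: 0)
  'talk' -> no (count: 0)
  'disagree' -> no (count: 0)
  'pretest' -> YES, starts with 'pre' (count: 1)
  'redo' -> no (count: 1)
  'dislike' -> no (count: 1)
  'dog' -> no (count: 1)
Total with prefix 'pre': 1

1


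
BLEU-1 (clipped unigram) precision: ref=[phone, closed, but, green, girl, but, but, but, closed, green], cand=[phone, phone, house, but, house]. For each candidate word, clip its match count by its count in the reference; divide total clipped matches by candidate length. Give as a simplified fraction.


Reference word counts: {'but': 4, 'closed': 2, 'girl': 1, 'green': 2, 'phone': 1}
Checking each candidate word (with clipping):
  'phone' -> in reference (ref count 1, used 1/1) -> match (matches: 1)
  'phone' -> ref count 1 already used up (1/1) -> clipped, no match (matches: 1)
  'house' -> not in reference -> no match (matches: 1)
  'but' -> in reference (ref count 4, used 1/4) -> match (matches: 2)
  'house' -> not in reference -> no match (matches: 2)
Clipped matches: 2, Candidate length: 5
Precision = 2/5

2/5


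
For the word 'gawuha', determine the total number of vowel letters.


Scanning each character of 'gawuha':
  Position 1: 'g' -> consonant (running count: 0)
  Position 2: 'a' -> vowel (running count: 1)
  Position 3: 'w' -> consonant (running count: 1)
  Position 4: 'u' -> vowel (running count: 2)
  Position 5: 'h' -> consonant (running count: 2)
  Position 6: 'a' -> vowel (running count: 3)
Total vowels: 3

3


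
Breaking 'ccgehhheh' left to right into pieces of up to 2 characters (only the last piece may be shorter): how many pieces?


'ccgehhheh' has 9 characters.
Chunking with max size 2:
  Chunk 1: 'cc' (positions 0-1)
  Chunk 2: 'ge' (positions 2-3)
  Chunk 3: 'hh' (positions 4-5)
  Chunk 4: 'he' (positions 6-7)
  Chunk 5: 'h' (positions 8-8)
Total chunks: ceil(9 / 2) = 5

5


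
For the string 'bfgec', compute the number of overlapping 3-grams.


String 'bfgec' has length L = 5.
Number of overlapping n-grams = L - n + 1
Substituting: 5 - 3 + 1 = 3

3


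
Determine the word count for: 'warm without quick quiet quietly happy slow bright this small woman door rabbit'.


Counting words by splitting on spaces:
  Word 1: 'warm'
  Word 2: 'without'
  Word 3: 'quick'
  Word 4: 'quiet'
  Word 5: 'quietly'
  Word 6: 'happy'
  Word 7: 'slow'
  Word 8: 'bright'
  Word 9: 'this'
  Word 10: 'small'
  Word 11: 'woman'
  Word 12: 'door'
  Word 13: 'rabbit'
Total words: 13

13


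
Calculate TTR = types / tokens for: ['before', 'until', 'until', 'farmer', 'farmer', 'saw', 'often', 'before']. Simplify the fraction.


Tokens: 8
Unique types: ('before', 'farmer', 'often', 'saw', 'until') = 5
TTR = 5/8
Already in lowest terms.

5/8


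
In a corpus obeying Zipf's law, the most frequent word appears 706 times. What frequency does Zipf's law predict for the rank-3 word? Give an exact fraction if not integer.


Zipf's law: freq(rank) = f1 / rank
f1 = 706, rank = 3
freq = 706 / 3
GCD(706, 3) = 1
Simplified: 706/3

706/3


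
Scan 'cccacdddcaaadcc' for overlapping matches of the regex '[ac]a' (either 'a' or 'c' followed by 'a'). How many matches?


Pattern: [ac]a means either 'a' or 'c' followed by 'a'.
Scanning 'cccacdddcaaadcc' position-by-position:
  Pos 0: window 'cc' -> no
  Pos 1: window 'cc' -> no
  Pos 2: window 'ca' -> MATCH
  Pos 3: window 'ac' -> no
  Pos 4: window 'cd' -> no
  Pos 5: window 'dd' -> no
  Pos 6: window 'dd' -> no
  Pos 7: window 'dc' -> no
  Pos 8: window 'ca' -> MATCH
  Pos 9: window 'aa' -> MATCH
  Pos 10: window 'aa' -> MATCH
  Pos 11: window 'ad' -> no
  Pos 12: window 'dc' -> no
  Pos 13: window 'cc' -> no
  Pos 14: window 'c' -> no
Total matches: 4

4


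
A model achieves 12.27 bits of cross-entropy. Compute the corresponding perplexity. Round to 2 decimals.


Perplexity formula: PP = 2^H
H = 12.27
PP = 2^12.27
Decompose: 2^12.27 = 2^12 * 2^0.27
2^12 = 4096, 2^0.27 ~ 1.2058078
PP ~ 4096 * 1.2058078 = 4938.9887488
Rounded to 2 decimals: 4938.99

4938.99


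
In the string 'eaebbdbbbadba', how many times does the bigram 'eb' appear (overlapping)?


Scanning 'eaebbdbbbadba' for bigram 'eb':
  Position 0: 'ea' -> no
  Position 1: 'ae' -> no
  Position 2: 'eb' -> MATCH
  Position 3: 'bb' -> no
  Position 4: 'bd' -> no
  Position 5: 'db' -> no
  Position 6: 'bb' -> no
  Position 7: 'bb' -> no
  Position 8: 'ba' -> no
  Position 9: 'ad' -> no
  Position 10: 'db' -> no
  Position 11: 'ba' -> no
Total matches: 1

1


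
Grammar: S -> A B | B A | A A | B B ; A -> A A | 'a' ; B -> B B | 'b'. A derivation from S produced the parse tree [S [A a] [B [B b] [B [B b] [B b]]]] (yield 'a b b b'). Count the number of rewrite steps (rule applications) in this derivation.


Every bracketed nonterminal node [X ...] in the tree is produced by exactly one rule application.
Reading the tree off as a leftmost derivation:
  Step 1: S  =>  A B   (applied S -> A B)
  Step 2: A B  =>  a B   (applied A -> a)
  Step 3: a B  =>  a B B   (applied B -> B B)
  Step 4: a B B  =>  a b B   (applied B -> b)
  Step 5: a b B  =>  a b B B   (applied B -> B B)
  Step 6: a b B B  =>  a b b B   (applied B -> b)
  Step 7: a b b B  =>  a b b b   (applied B -> b)
Final yield: a b b b
Total rewrite steps: 7

7


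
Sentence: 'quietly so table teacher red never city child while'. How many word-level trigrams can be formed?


Word trigrams from [9] words:
  Trigram 1: (quietly so table)
  Trigram 2: (so table teacher)
  Trigram 3: (table teacher red)
  Trigram 4: (teacher red never)
  Trigram 5: (red never city)
  Trigram 6: (never city child)
  Trigram 7: (city child while)
Total word trigrams: 9 - 2 = 7

7


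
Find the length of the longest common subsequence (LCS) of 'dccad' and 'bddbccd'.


DP table for LCS of 'dccad' and 'bddbccd':
       b  d  d  b  c  c  d
    0  0  0  0  0  0  0  0
  d 0  0  1  1  1  1  1  1
  c 0  0  1  1  1  2  2  2
  c 0  0  1  1  1  2  3  3
  a 0  0  1  1  1  2  3  3
  d 0  0  1  2  2  2  3  4
LCS: 'dccd'
LCS length = 4

4


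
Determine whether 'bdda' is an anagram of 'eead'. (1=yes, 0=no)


Sort characters of 'bdda': 'abdd'
Sort characters of 'eead': 'adee'
Sorted forms differ -> they are NOT anagrams
Result: 0

0


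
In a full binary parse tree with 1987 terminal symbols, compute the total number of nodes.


Leaf nodes (terminals): 1987
Internal nodes = n - 1 = 1987 - 1 = 1986
Total = leaves + internal = 1987 + 1986 = 3973

3973


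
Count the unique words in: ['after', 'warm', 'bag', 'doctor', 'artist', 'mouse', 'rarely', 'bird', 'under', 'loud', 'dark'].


Listing all tokens and tracking unique types:
  Token 1: 'after' -> NEW (unique so far: 1)
  Token 2: 'warm' -> NEW (unique so far: 2)
  Token 3: 'bag' -> NEW (unique so far: 3)
  Token 4: 'doctor' -> NEW (unique so far: 4)
  Token 5: 'artist' -> NEW (unique so far: 5)
  Token 6: 'mouse' -> NEW (unique so far: 6)
  Token 7: 'rarely' -> NEW (unique so far: 7)
  Token 8: 'bird' -> NEW (unique so far: 8)
  Token 9: 'under' -> NEW (unique so far: 9)
  Token 10: 'loud' -> NEW (unique so far: 10)
  Token 11: 'dark' -> NEW (unique so far: 11)
Unique types: ('after', 'artist', 'bag', 'bird', 'dark', 'doctor', 'loud', 'mouse', 'rarely', 'under', 'warm')
Vocabulary size: 11

11


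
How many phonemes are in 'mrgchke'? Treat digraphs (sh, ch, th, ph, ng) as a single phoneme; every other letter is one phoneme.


Parsing 'mrgchke' greedily, digraphs first:
  'm' -> consonant phoneme (phonemes so far: 1)
  'r' -> consonant phoneme (phonemes so far: 2)
  'g' -> consonant phoneme (phonemes so far: 3)
  'ch' -> digraph (1 consonant phoneme) (phonemes so far: 4)
  'k' -> consonant phoneme (phonemes so far: 5)
  'e' -> vowel phoneme (phonemes so far: 6)
Total phonemes: 6

6


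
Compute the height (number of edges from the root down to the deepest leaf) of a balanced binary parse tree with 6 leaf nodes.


In a balanced binary tree with n leaves the deepest leaf is ceil(log2(n)) edges below the root.
log2(6) = 2.5850
ceil(2.5850) = 3
height (edges) = 3

3


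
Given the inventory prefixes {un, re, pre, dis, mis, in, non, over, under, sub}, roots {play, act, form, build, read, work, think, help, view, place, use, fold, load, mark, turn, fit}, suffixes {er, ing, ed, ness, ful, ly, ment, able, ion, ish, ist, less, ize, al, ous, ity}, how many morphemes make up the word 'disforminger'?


Segmenting 'disforminger' against the inventory:
  'dis' -> prefix (morpheme 1)
  'form' -> root (morpheme 2)
  'ing' -> suffix (morpheme 3)
  'er' -> suffix (morpheme 4)
Total morphemes: 4

4


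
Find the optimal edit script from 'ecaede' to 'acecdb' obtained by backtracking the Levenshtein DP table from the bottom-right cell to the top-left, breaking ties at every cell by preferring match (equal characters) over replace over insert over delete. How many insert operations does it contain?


Edit distance = 4. Backtracking from cell (6, 6) with preference match > replace > insert > delete,
then listing the resulting alignment 'ecaede' -> 'acecdb' left to right:
  Step 1: replace e->a
  Step 2: keep 'c'
  Step 3: replace a->e
  Step 4: replace e->c
  Step 5: keep 'd'
  Step 6: replace e->b
Total insertions: 0

0


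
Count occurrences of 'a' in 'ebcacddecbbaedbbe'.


Scanning 'ebcacddecbbaedbbe' for 'a':
  Position 3: 'a' -> MATCH (count: 1)
  Position 11: 'a' -> MATCH (count: 2)
Total occurrences of 'a': 2

2


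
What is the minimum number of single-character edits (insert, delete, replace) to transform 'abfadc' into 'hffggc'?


Building DP table for s1='abfadc' (len 6) and s2='hffggc' (len 6):
       h  f  f  g  g  c
    0  1  2  3  4  5  6
  a 1  1  2  3  4  5  6
  b 2  2  2  3  4  5  6
  f 3  3  2  2  3  4  5
  a 4  4  3  3  3  4  5
  d 5  5  4  4  4  4  5
  c 6  6  5  5  5  5  4
Edit distance = dp[6][6] = 4

4


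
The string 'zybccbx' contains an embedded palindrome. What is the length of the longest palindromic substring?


Scanning 'zybccbx' for palindromic substrings.
Substring at positions 2-5: 'bccb'.
Check: reverse('bccb') = 'bccb' -> palindrome confirmed.
Neighbouring characters ('y' / 'x') break symmetry, so it cannot extend further.
No longer palindromic substring exists; longest length = 4

4


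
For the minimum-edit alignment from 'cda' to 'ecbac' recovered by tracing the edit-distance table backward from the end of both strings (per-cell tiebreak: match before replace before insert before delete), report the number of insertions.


Edit distance = 3. Backtracking from cell (3, 5) with preference match > replace > insert > delete,
then listing the resulting alignment 'cda' -> 'ecbac' left to right:
  Step 1: insert 'e' [insertion #1]
  Step 2: keep 'c'
  Step 3: replace d->b
  Step 4: keep 'a'
  Step 5: insert 'c' [insertion #2]
Total insertions: 2

2


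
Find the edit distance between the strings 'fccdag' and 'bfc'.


Building DP table for s1='fccdag' (len 6) and s2='bfc' (len 3):
       b  f  c
    0  1  2  3
  f 1  1  1  2
  c 2  2  2  1
  c 3  3  3  2
  d 4  4  4  3
  a 5  5  5  4
  g 6  6  6  5
Edit distance = dp[6][3] = 5

5


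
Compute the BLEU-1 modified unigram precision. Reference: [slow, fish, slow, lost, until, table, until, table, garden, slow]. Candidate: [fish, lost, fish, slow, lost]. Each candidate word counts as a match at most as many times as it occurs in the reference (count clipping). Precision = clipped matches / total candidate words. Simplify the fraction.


Reference word counts: {'fish': 1, 'garden': 1, 'lost': 1, 'slow': 3, 'table': 2, 'until': 2}
Checking each candidate word (with clipping):
  'fish' -> in reference (ref count 1, used 1/1) -> match (matches: 1)
  'lost' -> in reference (ref count 1, used 1/1) -> match (matches: 2)
  'fish' -> ref count 1 already used up (1/1) -> clipped, no match (matches: 2)
  'slow' -> in reference (ref count 3, used 1/3) -> match (matches: 3)
  'lost' -> ref count 1 already used up (1/1) -> clipped, no match (matches: 3)
Clipped matches: 3, Candidate length: 5
Precision = 3/5

3/5


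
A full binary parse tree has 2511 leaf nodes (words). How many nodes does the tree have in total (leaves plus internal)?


Leaf nodes (terminals): 2511
Internal nodes = n - 1 = 2511 - 1 = 2510
Total = leaves + internal = 2511 + 2510 = 5021

5021


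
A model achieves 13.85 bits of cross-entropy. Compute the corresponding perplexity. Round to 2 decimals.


Perplexity formula: PP = 2^H
H = 13.85
PP = 2^13.85
Decompose: 2^13.85 = 2^13 * 2^0.85
2^13 = 8192, 2^0.85 ~ 1.8025009
PP ~ 8192 * 1.8025009 = 14766.0873728
Rounded to 2 decimals: 14766.09

14766.09


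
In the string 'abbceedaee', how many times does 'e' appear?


Scanning 'abbceedaee' for 'e':
  Position 4: 'e' -> MATCH (count: 1)
  Position 5: 'e' -> MATCH (count: 2)
  Position 8: 'e' -> MATCH (count: 3)
  Position 9: 'e' -> MATCH (count: 4)
Total occurrences of 'e': 4

4


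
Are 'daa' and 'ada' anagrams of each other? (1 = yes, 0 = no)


Sort characters of 'daa': 'aad'
Sort characters of 'ada': 'aad'
Sorted forms match -> they ARE anagrams
Result: 1

1


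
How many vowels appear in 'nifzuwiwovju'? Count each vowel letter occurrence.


Scanning each character of 'nifzuwiwovju':
  Position 1: 'n' -> consonant (running count: 0)
  Position 2: 'i' -> vowel (running count: 1)
  Position 3: 'f' -> consonant (running count: 1)
  Position 4: 'z' -> consonant (running count: 1)
  Position 5: 'u' -> vowel (running count: 2)
  Position 6: 'w' -> consonant (running count: 2)
  Position 7: 'i' -> vowel (running count: 3)
  Position 8: 'w' -> consonant (running count: 3)
  Position 9: 'o' -> vowel (running count: 4)
  Position 10: 'v' -> consonant (running count: 4)
  Position 11: 'j' -> consonant (running count: 4)
  Position 12: 'u' -> vowel (running count: 5)
Total vowels: 5

5


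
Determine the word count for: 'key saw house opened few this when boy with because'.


Counting words by splitting on spaces:
  Word 1: 'key'
  Word 2: 'saw'
  Word 3: 'house'
  Word 4: 'opened'
  Word 5: 'few'
  Word 6: 'this'
  Word 7: 'when'
  Word 8: 'boy'
  Word 9: 'with'
  Word 10: 'because'
Total words: 10

10


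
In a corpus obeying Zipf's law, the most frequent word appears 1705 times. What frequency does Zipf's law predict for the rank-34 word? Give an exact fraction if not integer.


Zipf's law: freq(rank) = f1 / rank
f1 = 1705, rank = 34
freq = 1705 / 34
GCD(1705, 34) = 1
Simplified: 1705/34

1705/34


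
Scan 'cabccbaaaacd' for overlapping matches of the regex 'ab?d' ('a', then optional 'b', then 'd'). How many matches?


Pattern: ab?d means 'a', then optional 'b', then 'd'.
Scanning 'cabccbaaaacd' position-by-position:
  Pos 0: window 'cab' -> no
  Pos 1: window 'abc' -> no
  Pos 2: window 'bcc' -> no
  Pos 3: window 'ccb' -> no
  Pos 4: window 'cba' -> no
  Pos 5: window 'baa' -> no
  Pos 6: window 'aaa' -> no
  Pos 7: window 'aaa' -> no
  Pos 8: window 'aac' -> no
  Pos 9: window 'acd' -> no
  Pos 10: window 'cd' -> no
  Pos 11: window 'd' -> no
Total matches: 0

0


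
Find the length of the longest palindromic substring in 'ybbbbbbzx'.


Scanning 'ybbbbbbzx' for palindromic substrings.
Substring at positions 1-6: 'bbbbbb'.
Check: reverse('bbbbbb') = 'bbbbbb' -> palindrome confirmed.
Neighbouring characters ('y' / 'z') break symmetry, so it cannot extend further.
No longer palindromic substring exists; longest length = 6

6


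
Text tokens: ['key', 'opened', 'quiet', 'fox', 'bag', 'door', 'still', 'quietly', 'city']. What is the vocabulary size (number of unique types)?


Listing all tokens and tracking unique types:
  Token 1: 'key' -> NEW (unique so far: 1)
  Token 2: 'opened' -> NEW (unique so far: 2)
  Token 3: 'quiet' -> NEW (unique so far: 3)
  Token 4: 'fox' -> NEW (unique so far: 4)
  Token 5: 'bag' -> NEW (unique so far: 5)
  Token 6: 'door' -> NEW (unique so far: 6)
  Token 7: 'still' -> NEW (unique so far: 7)
  Token 8: 'quietly' -> NEW (unique so far: 8)
  Token 9: 'city' -> NEW (unique so far: 9)
Unique types: ('bag', 'city', 'door', 'fox', 'key', 'opened', 'quiet', 'quietly', 'still')
Vocabulary size: 9

9


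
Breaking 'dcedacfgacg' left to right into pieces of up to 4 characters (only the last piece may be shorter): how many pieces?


'dcedacfgacg' has 11 characters.
Chunking with max size 4:
  Chunk 1: 'dced' (positions 0-3)
  Chunk 2: 'acfg' (positions 4-7)
  Chunk 3: 'acg' (positions 8-10)
Total chunks: ceil(11 / 4) = 3

3


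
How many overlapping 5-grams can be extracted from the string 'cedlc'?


String 'cedlc' has length L = 5.
Number of overlapping n-grams = L - n + 1
Substituting: 5 - 5 + 1 = 1

1


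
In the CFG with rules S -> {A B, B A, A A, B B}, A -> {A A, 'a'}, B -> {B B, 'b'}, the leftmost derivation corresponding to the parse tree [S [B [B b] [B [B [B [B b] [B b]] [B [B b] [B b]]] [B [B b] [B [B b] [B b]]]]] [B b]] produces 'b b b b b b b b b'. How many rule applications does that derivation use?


Every bracketed nonterminal node [X ...] in the tree is produced by exactly one rule application.
Reading the tree off as a leftmost derivation:
  Step 1: S  =>  B B   (applied S -> B B)
  Step 2: B B  =>  B B B   (applied B -> B B)
  Step 3: B B B  =>  b B B   (applied B -> b)
  Step 4: b B B  =>  b B B B   (applied B -> B B)
  Step 5: b B B B  =>  b B B B B   (applied B -> B B)
  Step 6: b B B B B  =>  b B B B B B   (applied B -> B B)
  Step 7: b B B B B B  =>  b b B B B B   (applied B -> b)
  Step 8: b b B B B B  =>  b b b B B B   (applied B -> b)
  Step 9: b b b B B B  =>  b b b B B B B   (applied B -> B B)
  Step 10: b b b B B B B  =>  b b b b B B B   (applied B -> b)
  Step 11: b b b b B B B  =>  b b b b b B B   (applied B -> b)
  Step 12: b b b b b B B  =>  b b b b b B B B   (applied B -> B B)
  Step 13: b b b b b B B B  =>  b b b b b b B B   (applied B -> b)
  Step 14: b b b b b b B B  =>  b b b b b b B B B   (applied B -> B B)
  Step 15: b b b b b b B B B  =>  b b b b b b b B B   (applied B -> b)
  Step 16: b b b b b b b B B  =>  b b b b b b b b B   (applied B -> b)
  Step 17: b b b b b b b b B  =>  b b b b b b b b b   (applied B -> b)
Final yield: b b b b b b b b b
Total rewrite steps: 17

17


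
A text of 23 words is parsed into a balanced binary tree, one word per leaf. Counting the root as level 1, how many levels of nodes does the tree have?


In a balanced binary tree with n leaves the deepest leaf is ceil(log2(n)) edges below the root,
so counting node levels inclusive of root and leaves gives ceil(log2(n)) + 1 levels.
log2(23) = 4.5236
ceil(4.5236) = 5
levels = 5 + 1 = 6

6


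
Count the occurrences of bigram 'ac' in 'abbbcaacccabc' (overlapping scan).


Scanning 'abbbcaacccabc' for bigram 'ac':
  Position 0: 'ab' -> no
  Position 1: 'bb' -> no
  Position 2: 'bb' -> no
  Position 3: 'bc' -> no
  Position 4: 'ca' -> no
  Position 5: 'aa' -> no
  Position 6: 'ac' -> MATCH
  Position 7: 'cc' -> no
  Position 8: 'cc' -> no
  Position 9: 'ca' -> no
  Position 10: 'ab' -> no
  Position 11: 'bc' -> no
Total matches: 1

1


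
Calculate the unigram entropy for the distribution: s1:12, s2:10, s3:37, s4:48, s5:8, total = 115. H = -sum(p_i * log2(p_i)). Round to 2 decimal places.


Computing entropy H = -sum(p_i * log2(p_i)):
  s1: p = 12/115 = 0.1043, -p*log2(p) = 0.3402
  s2: p = 10/115 = 0.0870, -p*log2(p) = 0.3064
  s3: p = 37/115 = 0.3217, -p*log2(p) = 0.5264
  s4: p = 48/115 = 0.4174, -p*log2(p) = 0.5261
  s5: p = 8/115 = 0.0696, -p*log2(p) = 0.2675
H = sum of terms = 1.9666
Rounded to 2 decimals: 1.97

1.97


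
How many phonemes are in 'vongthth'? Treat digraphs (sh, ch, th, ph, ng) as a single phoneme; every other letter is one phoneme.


Parsing 'vongthth' greedily, digraphs first:
  'v' -> consonant phoneme (phonemes so far: 1)
  'o' -> vowel phoneme (phonemes so far: 2)
  'ng' -> digraph (1 consonant phoneme) (phonemes so far: 3)
  'th' -> digraph (1 consonant phoneme) (phonemes so far: 4)
  'th' -> digraph (1 consonant phoneme) (phonemes so far: 5)
Total phonemes: 5

5


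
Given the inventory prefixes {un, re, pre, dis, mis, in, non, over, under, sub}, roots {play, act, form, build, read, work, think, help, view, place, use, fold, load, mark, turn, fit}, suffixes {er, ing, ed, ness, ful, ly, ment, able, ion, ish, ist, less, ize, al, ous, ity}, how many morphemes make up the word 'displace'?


Segmenting 'displace' against the inventory:
  'dis' -> prefix (morpheme 1)
  'place' -> root (morpheme 2)
Total morphemes: 2

2


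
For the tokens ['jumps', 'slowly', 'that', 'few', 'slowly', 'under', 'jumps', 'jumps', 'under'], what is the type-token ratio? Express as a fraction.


Tokens: 9
Unique types: ('few', 'jumps', 'slowly', 'that', 'under') = 5
TTR = 5/9
Already in lowest terms.

5/9


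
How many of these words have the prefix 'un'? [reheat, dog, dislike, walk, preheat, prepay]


Checking each word for prefix 'un':
  'reheat' -> no (count: 0)
  'dog' -> no (count: 0)
  'dislike' -> no (count: 0)
  'walk' -> no (count: 0)
  'preheat' -> no (count: 0)
  'prepay' -> no (count: 0)
Total with prefix 'un': 0

0


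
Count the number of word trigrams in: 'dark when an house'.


Word trigrams from [4] words:
  Trigram 1: (dark when an)
  Trigram 2: (when an house)
Total word trigrams: 4 - 2 = 2

2


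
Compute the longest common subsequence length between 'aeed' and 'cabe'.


DP table for LCS of 'aeed' and 'cabe':
       c  a  b  e
    0  0  0  0  0
  a 0  0  1  1  1
  e 0  0  1  1  2
  e 0  0  1  1  2
  d 0  0  1  1  2
LCS: 'ae'
LCS length = 2

2


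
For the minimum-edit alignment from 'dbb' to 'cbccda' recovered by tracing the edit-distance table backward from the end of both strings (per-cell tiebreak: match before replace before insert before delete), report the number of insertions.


Edit distance = 5. Backtracking from cell (3, 6) with preference match > replace > insert > delete,
then listing the resulting alignment 'dbb' -> 'cbccda' left to right:
  Step 1: replace d->c
  Step 2: keep 'b'
  Step 3: insert 'c' [insertion #1]
  Step 4: insert 'c' [insertion #2]
  Step 5: insert 'd' [insertion #3]
  Step 6: replace b->a
Total insertions: 3

3


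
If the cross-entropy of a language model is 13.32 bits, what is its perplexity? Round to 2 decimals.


Perplexity formula: PP = 2^H
H = 13.32
PP = 2^13.32
Decompose: 2^13.32 = 2^13 * 2^0.32
2^13 = 8192, 2^0.32 ~ 1.2483305
PP ~ 8192 * 1.2483305 = 10226.3234560
Rounded to 2 decimals: 10226.32

10226.32


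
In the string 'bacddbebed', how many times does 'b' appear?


Scanning 'bacddbebed' for 'b':
  Position 0: 'b' -> MATCH (count: 1)
  Position 5: 'b' -> MATCH (count: 2)
  Position 7: 'b' -> MATCH (count: 3)
Total occurrences of 'b': 3

3


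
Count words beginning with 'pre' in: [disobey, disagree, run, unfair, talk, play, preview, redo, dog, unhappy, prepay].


Checking each word for prefix 'pre':
  'disobey' -> no (count: 0)
  'disagree' -> no (count: 0)
  'run' -> no (count: 0)
  'unfair' -> no (count: 0)
  'talk' -> no (count: 0)
  'play' -> no (count: 0)
  'preview' -> YES, starts with 'pre' (count: 1)
  'redo' -> no (count: 1)
  'dog' -> no (count: 1)
  'unhappy' -> no (count: 1)
  'prepay' -> YES, starts with 'pre' (count: 2)
Total with prefix 'pre': 2

2


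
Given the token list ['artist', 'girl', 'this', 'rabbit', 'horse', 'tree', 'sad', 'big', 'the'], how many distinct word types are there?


Listing all tokens and tracking unique types:
  Token 1: 'artist' -> NEW (unique so far: 1)
  Token 2: 'girl' -> NEW (unique so far: 2)
  Token 3: 'this' -> NEW (unique so far: 3)
  Token 4: 'rabbit' -> NEW (unique so far: 4)
  Token 5: 'horse' -> NEW (unique so far: 5)
  Token 6: 'tree' -> NEW (unique so far: 6)
  Token 7: 'sad' -> NEW (unique so far: 7)
  Token 8: 'big' -> NEW (unique so far: 8)
  Token 9: 'the' -> NEW (unique so far: 9)
Unique types: ('artist', 'big', 'girl', 'horse', 'rabbit', 'sad', 'the', 'this', 'tree')
Vocabulary size: 9

9


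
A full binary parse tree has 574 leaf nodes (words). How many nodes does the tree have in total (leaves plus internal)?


Leaf nodes (terminals): 574
Internal nodes = n - 1 = 574 - 1 = 573
Total = leaves + internal = 574 + 573 = 1147

1147


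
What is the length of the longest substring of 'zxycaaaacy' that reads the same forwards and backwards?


Scanning 'zxycaaaacy' for palindromic substrings.
Substring at positions 2-9: 'ycaaaacy'.
Check: reverse('ycaaaacy') = 'ycaaaacy' -> palindrome confirmed.
Neighbouring characters ('x' / '-') break symmetry, so it cannot extend further.
No longer palindromic substring exists; longest length = 8

8


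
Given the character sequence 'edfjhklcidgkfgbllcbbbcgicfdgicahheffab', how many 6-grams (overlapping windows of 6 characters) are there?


String 'edfjhklcidgkfgbllcbbbcgicfdgicahheffab' has length L = 38.
Number of overlapping n-grams = L - n + 1
Substituting: 38 - 6 + 1 = 33

33


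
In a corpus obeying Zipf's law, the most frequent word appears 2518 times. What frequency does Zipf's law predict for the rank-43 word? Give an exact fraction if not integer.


Zipf's law: freq(rank) = f1 / rank
f1 = 2518, rank = 43
freq = 2518 / 43
GCD(2518, 43) = 1
Simplified: 2518/43

2518/43


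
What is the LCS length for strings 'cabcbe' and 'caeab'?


DP table for LCS of 'cabcbe' and 'caeab':
       c  a  e  a  b
    0  0  0  0  0  0
  c 0  1  1  1  1  1
  a 0  1  2  2  2  2
  b 0  1  2  2  2  3
  c 0  1  2  2  2  3
  b 0  1  2  2  2  3
  e 0  1  2  3  3  3
LCS: 'cab'
LCS length = 3

3


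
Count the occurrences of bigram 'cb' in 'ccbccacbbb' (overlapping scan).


Scanning 'ccbccacbbb' for bigram 'cb':
  Position 0: 'cc' -> no
  Position 1: 'cb' -> MATCH
  Position 2: 'bc' -> no
  Position 3: 'cc' -> no
  Position 4: 'ca' -> no
  Position 5: 'ac' -> no
  Position 6: 'cb' -> MATCH
  Position 7: 'bb' -> no
  Position 8: 'bb' -> no
Total matches: 2

2


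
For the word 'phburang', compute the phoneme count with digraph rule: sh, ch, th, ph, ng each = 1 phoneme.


Parsing 'phburang' greedily, digraphs first:
  'ph' -> digraph (1 consonant phoneme) (phonemes so far: 1)
  'b' -> consonant phoneme (phonemes so far: 2)
  'u' -> vowel phoneme (phonemes so far: 3)
  'r' -> consonant phoneme (phonemes so far: 4)
  'a' -> vowel phoneme (phonemes so far: 5)
  'ng' -> digraph (1 consonant phoneme) (phonemes so far: 6)
Total phonemes: 6

6


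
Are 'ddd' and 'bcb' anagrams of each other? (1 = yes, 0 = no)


Sort characters of 'ddd': 'ddd'
Sort characters of 'bcb': 'bbc'
Sorted forms differ -> they are NOT anagrams
Result: 0

0


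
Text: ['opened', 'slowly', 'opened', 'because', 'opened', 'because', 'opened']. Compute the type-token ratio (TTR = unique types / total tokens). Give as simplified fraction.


Tokens: 7
Unique types: ('because', 'opened', 'slowly') = 3
TTR = 3/7
Already in lowest terms.

3/7


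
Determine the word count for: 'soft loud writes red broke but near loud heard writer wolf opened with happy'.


Counting words by splitting on spaces:
  Word 1: 'soft'
  Word 2: 'loud'
  Word 3: 'writes'
  Word 4: 'red'
  Word 5: 'broke'
  Word 6: 'but'
  Word 7: 'near'
  Word 8: 'loud'
  Word 9: 'heard'
  Word 10: 'writer'
  Word 11: 'wolf'
  Word 12: 'opened'
  Word 13: 'with'
  Word 14: 'happy'
Total words: 14

14


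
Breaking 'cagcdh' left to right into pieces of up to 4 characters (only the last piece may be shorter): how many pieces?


'cagcdh' has 6 characters.
Chunking with max size 4:
  Chunk 1: 'cagc' (positions 0-3)
  Chunk 2: 'dh' (positions 4-5)
Total chunks: ceil(6 / 4) = 2

2


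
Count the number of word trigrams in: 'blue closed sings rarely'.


Word trigrams from [4] words:
  Trigram 1: (blue closed sings)
  Trigram 2: (closed sings rarely)
Total word trigrams: 4 - 2 = 2

2


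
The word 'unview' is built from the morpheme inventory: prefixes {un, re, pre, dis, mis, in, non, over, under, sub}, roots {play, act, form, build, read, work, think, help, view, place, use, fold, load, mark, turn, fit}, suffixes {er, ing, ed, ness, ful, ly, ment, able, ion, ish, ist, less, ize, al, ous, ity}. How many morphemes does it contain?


Segmenting 'unview' against the inventory:
  'un' -> prefix (morpheme 1)
  'view' -> root (morpheme 2)
Total morphemes: 2

2


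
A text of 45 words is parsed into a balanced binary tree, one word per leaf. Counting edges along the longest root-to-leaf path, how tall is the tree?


In a balanced binary tree with n leaves the deepest leaf is ceil(log2(n)) edges below the root.
log2(45) = 5.4919
ceil(5.4919) = 6
height (edges) = 6

6


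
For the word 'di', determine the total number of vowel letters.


Scanning each character of 'di':
  Position 1: 'd' -> consonant (running count: 0)
  Position 2: 'i' -> vowel (running count: 1)
Total vowels: 1

1


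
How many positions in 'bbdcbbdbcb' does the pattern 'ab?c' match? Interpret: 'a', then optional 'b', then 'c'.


Pattern: ab?c means 'a', then optional 'b', then 'c'.
Scanning 'bbdcbbdbcb' position-by-position:
  Pos 0: window 'bbd' -> no
  Pos 1: window 'bdc' -> no
  Pos 2: window 'dcb' -> no
  Pos 3: window 'cbb' -> no
  Pos 4: window 'bbd' -> no
  Pos 5: window 'bdb' -> no
  Pos 6: window 'dbc' -> no
  Pos 7: window 'bcb' -> no
  Pos 8: window 'cb' -> no
  Pos 9: window 'b' -> no
Total matches: 0

0


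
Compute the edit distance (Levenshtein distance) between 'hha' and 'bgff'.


Building DP table for s1='hha' (len 3) and s2='bgff' (len 4):
       b  g  f  f
    0  1  2  3  4
  h 1  1  2  3  4
  h 2  2  2  3  4
  a 3  3  3  3  4
Edit distance = dp[3][4] = 4

4


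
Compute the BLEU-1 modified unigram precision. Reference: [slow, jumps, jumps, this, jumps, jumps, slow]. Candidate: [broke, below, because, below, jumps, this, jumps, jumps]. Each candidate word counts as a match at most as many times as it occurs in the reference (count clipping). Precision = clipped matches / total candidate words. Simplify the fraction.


Reference word counts: {'jumps': 4, 'slow': 2, 'this': 1}
Checking each candidate word (with clipping):
  'broke' -> not in reference -> no match (matches: 0)
  'below' -> not in reference -> no match (matches: 0)
  'because' -> not in reference -> no match (matches: 0)
  'below' -> not in reference -> no match (matches: 0)
  'jumps' -> in reference (ref count 4, used 1/4) -> match (matches: 1)
  'this' -> in reference (ref count 1, used 1/1) -> match (matches: 2)
  'jumps' -> in reference (ref count 4, used 2/4) -> match (matches: 3)
  'jumps' -> in reference (ref count 4, used 3/4) -> match (matches: 4)
Clipped matches: 4, Candidate length: 8
Precision = 4/8 = 1/2

1/2


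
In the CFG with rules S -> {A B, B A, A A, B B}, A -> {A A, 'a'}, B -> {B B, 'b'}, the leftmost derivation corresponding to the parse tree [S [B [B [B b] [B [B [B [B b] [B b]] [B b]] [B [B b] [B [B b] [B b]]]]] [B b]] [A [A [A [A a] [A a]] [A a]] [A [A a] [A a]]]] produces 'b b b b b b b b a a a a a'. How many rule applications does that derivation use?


Every bracketed nonterminal node [X ...] in the tree is produced by exactly one rule application.
Reading the tree off as a leftmost derivation:
  Step 1: S  =>  B A   (applied S -> B A)
  Step 2: B A  =>  B B A   (applied B -> B B)
  Step 3: B B A  =>  B B B A   (applied B -> B B)
  Step 4: B B B A  =>  b B B A   (applied B -> b)
  Step 5: b B B A  =>  b B B B A   (applied B -> B B)
  Step 6: b B B B A  =>  b B B B B A   (applied B -> B B)
  Step 7: b B B B B A  =>  b B B B B B A   (applied B -> B B)
  Step 8: b B B B B B A  =>  b b B B B B A   (applied B -> b)
  Step 9: b b B B B B A  =>  b b b B B B A   (applied B -> b)
  Step 10: b b b B B B A  =>  b b b b B B A   (applied B -> b)
  Step 11: b b b b B B A  =>  b b b b B B B A   (applied B -> B B)
  Step 12: b b b b B B B A  =>  b b b b b B B A   (applied B -> b)
  Step 13: b b b b b B B A  =>  b b b b b B B B A   (applied B -> B B)
  Step 14: b b b b b B B B A  =>  b b b b b b B B A   (applied B -> b)
  Step 15: b b b b b b B B A  =>  b b b b b b b B A   (applied B -> b)
  Step 16: b b b b b b b B A  =>  b b b b b b b b A   (applied B -> b)
  Step 17: b b b b b b b b A  =>  b b b b b b b b A A   (applied A -> A A)
  Step 18: b b b b b b b b A A  =>  b b b b b b b b A A A   (applied A -> A A)
  Step 19: b b b b b b b b A A A  =>  b b b b b b b b A A A A   (applied A -> A A)
  Step 20: b b b b b b b b A A A A  =>  b b b b b b b b a A A A   (applied A -> a)
  Step 21: b b b b b b b b a A A A  =>  b b b b b b b b a a A A   (applied A -> a)
  Step 22: b b b b b b b b a a A A  =>  b b b b b b b b a a a A   (applied A -> a)
  Step 23: b b b b b b b b a a a A  =>  b b b b b b b b a a a A A   (applied A -> A A)
  Step 24: b b b b b b b b a a a A A  =>  b b b b b b b b a a a a A   (applied A -> a)
  Step 25: b b b b b b b b a a a a A  =>  b b b b b b b b a a a a a   (applied A -> a)
Final yield: b b b b b b b b a a a a a
Total rewrite steps: 25

25
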